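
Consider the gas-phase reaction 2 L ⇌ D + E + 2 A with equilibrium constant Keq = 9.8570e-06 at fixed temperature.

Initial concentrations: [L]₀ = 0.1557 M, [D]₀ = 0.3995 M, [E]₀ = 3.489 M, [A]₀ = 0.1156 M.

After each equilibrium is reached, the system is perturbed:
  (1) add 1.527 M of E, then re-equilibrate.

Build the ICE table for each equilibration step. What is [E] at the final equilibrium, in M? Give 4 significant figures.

Q₀ = 0.7683 vs Keq = 9.8570e-06 ⇒ Q>K, reverse
Step 1:
                   L          D          E          A
  init        0.1557     0.3995      3.489     0.1156
  Δ           0.1148   -0.05741   -0.05741    -0.1148
  eq          0.2705     0.3421      3.432 7.8387e-04
  solve Keq expr → x = -0.05741; check Q = 9.8570e-06
Then add 1.527 M of E.
Step 2:
                   L          D          E          A
  init        0.2705     0.3421      4.959 7.8387e-04
  Δ       1.3139e-04 -6.5695e-05 -6.5695e-05 -1.3139e-04
  eq          0.2706      0.342      4.959 6.5248e-04
  solve Keq expr → x = -6.5695e-05; check Q = 9.8570e-06

[E]_eq = 4.959 M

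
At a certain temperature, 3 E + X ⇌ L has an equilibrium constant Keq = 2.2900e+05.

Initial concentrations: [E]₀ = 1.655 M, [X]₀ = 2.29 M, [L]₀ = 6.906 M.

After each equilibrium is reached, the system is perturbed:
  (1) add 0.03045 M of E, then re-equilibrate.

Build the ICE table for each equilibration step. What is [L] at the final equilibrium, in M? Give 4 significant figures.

[L]_eq = 7.459 M

Q₀ = 0.6653 vs Keq = 2.2900e+05 ⇒ Q<K, forward
Step 1:
                  E         X         L
  I           1.655      2.29     6.906
  C          -1.628   -0.5428    0.5428
  E          0.0265     1.747     7.449
  solve Keq expr → x = 0.5428; check Q = 2.2900e+05
Then add 0.03045 M of E.
Step 2:
                  E         X         L
  I         0.05695     1.747     7.449
  C        -0.03039  -0.01013   0.01013
  E         0.02657     1.737     7.459
  solve Keq expr → x = 0.01013; check Q = 2.2900e+05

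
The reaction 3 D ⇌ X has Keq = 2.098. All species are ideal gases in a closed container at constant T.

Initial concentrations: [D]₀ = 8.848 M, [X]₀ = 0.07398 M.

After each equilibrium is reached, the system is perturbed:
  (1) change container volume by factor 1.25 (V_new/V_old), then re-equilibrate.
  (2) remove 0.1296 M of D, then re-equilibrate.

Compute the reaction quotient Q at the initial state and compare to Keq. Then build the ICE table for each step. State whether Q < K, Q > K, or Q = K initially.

Q₀ = 1.0680e-04; Q < K (proceeds forward)

Q₀ = 1.0680e-04 vs Keq = 2.098 ⇒ Q<K, forward
Step 1:
                   D          X
  Initial      8.848    0.07398
  Change      -7.765      2.588
  Equil        1.083      2.662
  solve Keq expr → x = 2.588; check Q = 2.098
Then change container volume by factor 1.25 (V_new/V_old).
Step 2:
                   D          X
  Initial     0.8661       2.13
  Change       0.132   -0.04399
  Equil       0.9981      2.086
  solve Keq expr → x = -0.04399; check Q = 2.098
Then remove 0.1296 M of D.
Step 3:
                   D          X
  Initial     0.8685      2.086
  Change       0.123   -0.04101
  Equil       0.9915      2.045
  solve Keq expr → x = -0.04101; check Q = 2.098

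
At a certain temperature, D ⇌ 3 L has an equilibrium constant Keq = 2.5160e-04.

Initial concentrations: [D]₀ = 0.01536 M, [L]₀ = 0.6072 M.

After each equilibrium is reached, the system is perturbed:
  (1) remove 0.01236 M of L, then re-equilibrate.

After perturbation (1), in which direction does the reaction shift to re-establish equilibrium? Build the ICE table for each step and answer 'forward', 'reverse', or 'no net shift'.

Direction: forward

Q₀ = 14.57 vs Keq = 2.5160e-04 ⇒ Q>K, reverse
Step 1:
                   D          L
  I          0.01536     0.6072
  C             0.19      -0.57
  E           0.2053    0.03724
  solve Keq expr → x = -0.19; check Q = 2.5160e-04
Then remove 0.01236 M of L.
Step 2:
                   D          L
  I           0.2053    0.02488
  C        -0.004038    0.01211
  E           0.2013      0.037
  solve Keq expr → x = 0.004038; check Q = 2.5160e-04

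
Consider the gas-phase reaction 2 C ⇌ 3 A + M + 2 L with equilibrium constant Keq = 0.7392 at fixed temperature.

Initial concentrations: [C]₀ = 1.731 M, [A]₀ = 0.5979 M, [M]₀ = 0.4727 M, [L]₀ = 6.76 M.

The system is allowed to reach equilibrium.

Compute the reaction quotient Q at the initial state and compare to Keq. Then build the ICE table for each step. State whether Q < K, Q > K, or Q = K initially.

Q₀ = 1.541; Q > K (proceeds reverse)

Q₀ = 1.541 vs Keq = 0.7392 ⇒ Q>K, reverse
Step 1:
                  C         A         M         L
  I           1.731    0.5979    0.4727      6.76
  C         0.06813   -0.1022  -0.03406  -0.06813
  E           1.799    0.4957    0.4386     6.692
  solve Keq expr → x = -0.03406; check Q = 0.7392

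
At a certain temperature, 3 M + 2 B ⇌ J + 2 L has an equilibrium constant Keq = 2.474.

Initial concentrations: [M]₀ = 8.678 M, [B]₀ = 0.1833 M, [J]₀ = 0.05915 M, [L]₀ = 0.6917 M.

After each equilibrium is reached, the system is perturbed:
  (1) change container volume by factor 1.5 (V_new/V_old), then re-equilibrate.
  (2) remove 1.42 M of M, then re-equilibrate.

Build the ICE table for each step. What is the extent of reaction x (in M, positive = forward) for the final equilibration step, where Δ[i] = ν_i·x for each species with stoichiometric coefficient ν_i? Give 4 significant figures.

Q₀ = 0.001289 vs Keq = 2.474 ⇒ Q<K, forward
Step 1:
                    M           B           J           L
  I             8.678      0.1833     0.05915      0.6917
  C            -0.262     -0.1747     0.08733      0.1747
  E             8.416    0.008634      0.1465      0.8664
  solve Keq expr → x = 0.08733; check Q = 2.474
Then change container volume by factor 1.5 (V_new/V_old).
Step 2:
                    M           B           J           L
  I             5.611    0.005756     0.09766      0.5776
  C          0.004149    0.002766   -0.001383   -0.002766
  E             5.615    0.008523     0.09627      0.5748
  solve Keq expr → x = -0.001383; check Q = 2.474
Then remove 1.42 M of M.
Step 3:
                    M           B           J           L
  I             4.195    0.008523     0.09627      0.5748
  C          0.006591    0.004394   -0.002197   -0.004394
  E             4.201     0.01292     0.09408      0.5704
  solve Keq expr → x = -0.002197; check Q = 2.474

x = -0.002197 M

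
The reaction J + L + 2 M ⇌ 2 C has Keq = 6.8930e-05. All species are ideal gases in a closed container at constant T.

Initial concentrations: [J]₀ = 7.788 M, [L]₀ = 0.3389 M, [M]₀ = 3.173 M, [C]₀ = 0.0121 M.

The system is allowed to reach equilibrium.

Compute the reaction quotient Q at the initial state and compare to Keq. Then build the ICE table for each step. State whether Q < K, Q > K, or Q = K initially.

Q₀ = 5.5098e-06 vs Keq = 6.8930e-05 ⇒ Q<K, forward
Step 1:
                  J         L         M         C
  I           7.788    0.3389     3.173    0.0121
  C        -0.01467  -0.01467  -0.02934   0.02934
  E           7.773    0.3242     3.144   0.04144
  solve Keq expr → x = 0.01467; check Q = 6.8930e-05

Q₀ = 5.5098e-06; Q < K (proceeds forward)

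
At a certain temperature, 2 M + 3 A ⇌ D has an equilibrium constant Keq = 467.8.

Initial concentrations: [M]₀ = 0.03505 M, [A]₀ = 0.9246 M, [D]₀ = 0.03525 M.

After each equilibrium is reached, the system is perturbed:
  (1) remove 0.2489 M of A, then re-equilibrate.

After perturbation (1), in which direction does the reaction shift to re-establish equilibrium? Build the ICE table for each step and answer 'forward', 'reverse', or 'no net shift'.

Q₀ = 36.3 vs Keq = 467.8 ⇒ Q<K, forward
Step 1:
                   M          A          D
  I          0.03505     0.9246    0.03525
  C         -0.02313    -0.0347    0.01157
  E          0.01192     0.8899    0.04682
  solve Keq expr → x = 0.01157; check Q = 467.8
Then remove 0.2489 M of A.
Step 2:
                   M          A          D
  I          0.01192      0.641    0.04682
  C         0.006471   0.009707  -0.003236
  E          0.01839     0.6507    0.04358
  solve Keq expr → x = -0.003236; check Q = 467.8

Direction: reverse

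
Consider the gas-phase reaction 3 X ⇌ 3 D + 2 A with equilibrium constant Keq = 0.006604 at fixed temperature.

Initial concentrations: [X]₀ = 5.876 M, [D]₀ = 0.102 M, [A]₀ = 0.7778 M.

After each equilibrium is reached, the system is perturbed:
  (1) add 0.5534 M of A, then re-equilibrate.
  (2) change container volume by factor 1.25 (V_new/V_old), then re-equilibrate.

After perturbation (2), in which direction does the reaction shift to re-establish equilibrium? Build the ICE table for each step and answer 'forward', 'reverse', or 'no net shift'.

Q₀ = 3.1644e-06 vs Keq = 0.006604 ⇒ Q<K, forward
Step 1:
                    X           D           A
  I             5.876       0.102      0.7778
  C           -0.7256      0.7256      0.4838
  E              5.15      0.8276       1.262
  solve Keq expr → x = 0.2419; check Q = 0.006604
Then add 0.5534 M of A.
Step 2:
                    X           D           A
  I              5.15      0.8276       1.815
  C            0.1374     -0.1374    -0.09163
  E             5.288      0.6902       1.723
  solve Keq expr → x = -0.04581; check Q = 0.006604
Then change container volume by factor 1.25 (V_new/V_old).
Step 3:
                    X           D           A
  I              4.23      0.5521       1.379
  C          -0.06562     0.06562     0.04375
  E             4.165      0.6178       1.422
  solve Keq expr → x = 0.02187; check Q = 0.006604

Direction: forward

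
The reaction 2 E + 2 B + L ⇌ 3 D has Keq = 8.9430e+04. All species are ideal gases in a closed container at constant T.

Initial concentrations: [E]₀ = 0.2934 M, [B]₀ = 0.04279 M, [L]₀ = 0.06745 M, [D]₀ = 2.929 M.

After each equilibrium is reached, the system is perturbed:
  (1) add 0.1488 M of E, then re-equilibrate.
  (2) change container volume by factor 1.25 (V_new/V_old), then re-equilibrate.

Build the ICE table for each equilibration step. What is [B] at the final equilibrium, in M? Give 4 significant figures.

Q₀ = 2.3636e+06 vs Keq = 8.9430e+04 ⇒ Q>K, reverse
Step 1:
                  E         B         L         D
  init       0.2934   0.04279   0.06745     2.929
  Δ         0.08336   0.08336   0.04168    -0.125
  eq         0.3768    0.1261    0.1091     2.804
  solve Keq expr → x = -0.04168; check Q = 8.9430e+04
Then add 0.1488 M of E.
Step 2:
                  E         B         L         D
  init       0.5256    0.1261    0.1091     2.804
  Δ        -0.02385  -0.02385  -0.01192   0.03577
  eq         0.5017    0.1023   0.09721      2.84
  solve Keq expr → x = 0.01192; check Q = 8.9430e+04
Then change container volume by factor 1.25 (V_new/V_old).
Step 3:
                  E         B         L         D
  init       0.4014   0.08184   0.07776     2.272
  Δ         0.01246   0.01246  0.006228  -0.01868
  eq         0.4138    0.0943   0.08399     2.253
  solve Keq expr → x = -0.006228; check Q = 8.9430e+04

[B]_eq = 0.0943 M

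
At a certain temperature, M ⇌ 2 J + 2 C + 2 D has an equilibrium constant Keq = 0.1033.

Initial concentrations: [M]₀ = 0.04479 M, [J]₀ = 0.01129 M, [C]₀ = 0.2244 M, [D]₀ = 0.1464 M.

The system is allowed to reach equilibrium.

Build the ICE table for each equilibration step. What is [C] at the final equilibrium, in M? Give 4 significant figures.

[C]_eq = 0.3129 M

Q₀ = 3.0714e-06 vs Keq = 0.1033 ⇒ Q<K, forward
Step 1:
                    M           J           C           D
  I           0.04479     0.01129      0.2244      0.1464
  C          -0.04427     0.08854     0.08854     0.08854
  E        5.2145e-04     0.09983      0.3129      0.2349
  solve Keq expr → x = 0.04427; check Q = 0.1033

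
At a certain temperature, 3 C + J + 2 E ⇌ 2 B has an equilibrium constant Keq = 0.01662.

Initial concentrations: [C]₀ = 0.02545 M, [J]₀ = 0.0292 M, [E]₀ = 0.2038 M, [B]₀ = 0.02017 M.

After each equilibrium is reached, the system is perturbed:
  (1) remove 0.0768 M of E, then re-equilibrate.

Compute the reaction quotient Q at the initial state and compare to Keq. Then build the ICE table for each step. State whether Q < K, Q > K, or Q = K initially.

Q₀ = 2.0350e+04; Q > K (proceeds reverse)

Q₀ = 2.0350e+04 vs Keq = 0.01662 ⇒ Q>K, reverse
Step 1:
                    C           J           E           B
  I           0.02545      0.0292      0.2038     0.02017
  C           0.03014     0.01005      0.0201     -0.0201
  E           0.05559     0.03925      0.2239  7.4953e-05
  solve Keq expr → x = -0.01005; check Q = 0.01662
Then remove 0.0768 M of E.
Step 2:
                    C           J           E           B
  I           0.05559     0.03925      0.1471  7.4953e-05
  C        3.8464e-05  1.2821e-05  2.5643e-05 -2.5643e-05
  E           0.05563     0.03926      0.1471  4.9311e-05
  solve Keq expr → x = -1.2821e-05; check Q = 0.01662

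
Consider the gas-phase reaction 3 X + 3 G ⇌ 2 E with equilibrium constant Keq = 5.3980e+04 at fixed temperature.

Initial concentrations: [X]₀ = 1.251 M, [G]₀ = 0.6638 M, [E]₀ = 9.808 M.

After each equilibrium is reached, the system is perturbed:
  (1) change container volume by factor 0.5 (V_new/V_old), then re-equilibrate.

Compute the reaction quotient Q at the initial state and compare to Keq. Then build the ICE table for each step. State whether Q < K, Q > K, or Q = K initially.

Q₀ = 168 vs Keq = 5.3980e+04 ⇒ Q<K, forward
Step 1:
                  X         G         E
  I           1.251    0.6638     9.808
  C          -0.499    -0.499    0.3326
  E           0.752    0.1648     10.14
  solve Keq expr → x = 0.1663; check Q = 5.3980e+04
Then change container volume by factor 0.5 (V_new/V_old).
Step 2:
                  X         G         E
  I           1.504    0.3297     20.28
  C         -0.1804   -0.1804    0.1203
  E           1.324    0.1493      20.4
  solve Keq expr → x = 0.06014; check Q = 5.3980e+04

Q₀ = 168; Q < K (proceeds forward)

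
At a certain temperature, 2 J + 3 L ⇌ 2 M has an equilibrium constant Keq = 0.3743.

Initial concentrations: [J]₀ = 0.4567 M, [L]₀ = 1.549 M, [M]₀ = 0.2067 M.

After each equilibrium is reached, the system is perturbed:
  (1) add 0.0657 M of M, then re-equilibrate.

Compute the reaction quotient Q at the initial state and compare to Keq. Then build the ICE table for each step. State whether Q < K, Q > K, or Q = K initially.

Q₀ = 0.05511; Q < K (proceeds forward)

Q₀ = 0.05511 vs Keq = 0.3743 ⇒ Q<K, forward
Step 1:
                  J         L         M
  I          0.4567     1.549    0.2067
  C         -0.1213   -0.1819    0.1213
  E          0.3354     1.367     0.328
  solve Keq expr → x = 0.06065; check Q = 0.3743
Then add 0.0657 M of M.
Step 2:
                  J         L         M
  I          0.3354     1.367    0.3937
  C         0.02563   0.03845  -0.02563
  E           0.361     1.406    0.3681
  solve Keq expr → x = -0.01282; check Q = 0.3743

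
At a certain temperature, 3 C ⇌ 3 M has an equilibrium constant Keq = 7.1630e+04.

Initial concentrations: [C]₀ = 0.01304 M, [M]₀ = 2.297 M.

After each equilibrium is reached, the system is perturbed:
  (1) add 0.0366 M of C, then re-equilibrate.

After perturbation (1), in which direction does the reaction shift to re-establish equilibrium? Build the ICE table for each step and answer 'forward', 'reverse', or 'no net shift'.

Q₀ = 5.4658e+06 vs Keq = 7.1630e+04 ⇒ Q>K, reverse
Step 1:
                  C         M
  I         0.01304     2.297
  C         0.04128  -0.04128
  E         0.05432     2.256
  solve Keq expr → x = -0.01376; check Q = 7.1630e+04
Then add 0.0366 M of C.
Step 2:
                  C         M
  I         0.09092     2.256
  C        -0.03574   0.03574
  E         0.05518     2.291
  solve Keq expr → x = 0.01191; check Q = 7.1630e+04

Direction: forward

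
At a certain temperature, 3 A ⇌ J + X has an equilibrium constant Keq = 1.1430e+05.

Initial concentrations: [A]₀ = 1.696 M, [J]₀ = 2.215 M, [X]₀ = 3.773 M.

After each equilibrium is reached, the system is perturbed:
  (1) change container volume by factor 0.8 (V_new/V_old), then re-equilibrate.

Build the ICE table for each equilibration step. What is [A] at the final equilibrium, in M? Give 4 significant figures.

[A]_eq = 0.05468 M

Q₀ = 1.713 vs Keq = 1.1430e+05 ⇒ Q<K, forward
Step 1:
                  A         J         X
  init        1.696     2.215     3.773
  Δ          -1.649    0.5496    0.5496
  eq        0.04711     2.765     4.323
  solve Keq expr → x = 0.5496; check Q = 1.1430e+05
Then change container volume by factor 0.8 (V_new/V_old).
Step 2:
                  A         J         X
  init      0.05889     3.456     5.403
  Δ       -0.004209  0.001403  0.001403
  eq        0.05468     3.457     5.405
  solve Keq expr → x = 0.001403; check Q = 1.1430e+05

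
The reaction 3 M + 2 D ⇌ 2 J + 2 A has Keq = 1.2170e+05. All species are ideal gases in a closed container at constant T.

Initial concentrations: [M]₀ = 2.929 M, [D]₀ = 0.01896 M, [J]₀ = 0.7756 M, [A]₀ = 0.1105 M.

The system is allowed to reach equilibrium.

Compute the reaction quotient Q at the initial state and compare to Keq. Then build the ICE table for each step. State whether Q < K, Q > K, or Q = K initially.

Q₀ = 0.8131 vs Keq = 1.2170e+05 ⇒ Q<K, forward
Step 1:
                    M           D           J           A
  Initial       2.929     0.01896      0.7756      0.1105
  Change     -0.02835     -0.0189      0.0189      0.0189
  Equil         2.901  5.9654e-05      0.7945      0.1294
  solve Keq expr → x = 0.00945; check Q = 1.2170e+05

Q₀ = 0.8131; Q < K (proceeds forward)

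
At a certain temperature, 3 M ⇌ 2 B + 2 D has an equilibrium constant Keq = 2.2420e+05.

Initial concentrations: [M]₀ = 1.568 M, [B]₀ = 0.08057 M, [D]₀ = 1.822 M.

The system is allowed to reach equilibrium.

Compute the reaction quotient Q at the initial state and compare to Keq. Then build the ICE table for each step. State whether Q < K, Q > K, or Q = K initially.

Q₀ = 0.00559 vs Keq = 2.2420e+05 ⇒ Q<K, forward
Step 1:
                    M           B           D
  I             1.568     0.08057       1.822
  C            -1.533       1.022       1.022
  E           0.03526       1.102       2.844
  solve Keq expr → x = 0.5109; check Q = 2.2420e+05

Q₀ = 0.00559; Q < K (proceeds forward)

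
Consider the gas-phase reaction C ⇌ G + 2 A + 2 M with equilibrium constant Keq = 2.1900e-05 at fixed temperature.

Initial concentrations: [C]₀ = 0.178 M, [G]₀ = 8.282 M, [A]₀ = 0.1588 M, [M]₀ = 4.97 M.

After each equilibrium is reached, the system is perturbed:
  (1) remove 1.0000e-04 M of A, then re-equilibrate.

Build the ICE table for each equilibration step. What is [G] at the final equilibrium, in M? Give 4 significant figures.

Q₀ = 28.98 vs Keq = 2.1900e-05 ⇒ Q>K, reverse
Step 1:
                   C          G          A          M
  I            0.178      8.282     0.1588       4.97
  C          0.07931   -0.07931    -0.1586    -0.1586
  E           0.2573      8.203 1.7227e-04      4.811
  solve Keq expr → x = -0.07931; check Q = 2.1900e-05
Then remove 1.0000e-04 M of A.
Step 2:
                   C          G          A          M
  I           0.2573      8.203 7.2269e-05      4.811
  C       -4.9990e-05 4.9990e-05 9.9979e-05 9.9979e-05
  E           0.2573      8.203 1.7225e-04      4.811
  solve Keq expr → x = 4.9990e-05; check Q = 2.1900e-05

[G]_eq = 8.203 M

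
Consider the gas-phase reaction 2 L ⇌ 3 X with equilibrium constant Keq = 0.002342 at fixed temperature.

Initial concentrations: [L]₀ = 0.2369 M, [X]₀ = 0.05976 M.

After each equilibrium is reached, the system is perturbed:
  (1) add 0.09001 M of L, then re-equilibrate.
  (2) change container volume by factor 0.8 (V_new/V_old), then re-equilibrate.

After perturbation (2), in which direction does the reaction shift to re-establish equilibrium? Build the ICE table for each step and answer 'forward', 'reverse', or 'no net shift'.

Q₀ = 0.003803 vs Keq = 0.002342 ⇒ Q>K, reverse
Step 1:
                  L         X
  Initial    0.2369   0.05976
  Change   0.005428 -0.008142
  Equil      0.2423   0.05162
  solve Keq expr → x = -0.002714; check Q = 0.002342
Then add 0.09001 M of L.
Step 2:
                  L         X
  Initial    0.3323   0.05162
  Change   -0.00743   0.01115
  Equil      0.3249   0.06276
  solve Keq expr → x = 0.003715; check Q = 0.002342
Then change container volume by factor 0.8 (V_new/V_old).
Step 3:
                  L         X
  Initial    0.4061   0.07845
  Change   0.003473 -0.005209
  Equil      0.4096   0.07324
  solve Keq expr → x = -0.001736; check Q = 0.002342

Direction: reverse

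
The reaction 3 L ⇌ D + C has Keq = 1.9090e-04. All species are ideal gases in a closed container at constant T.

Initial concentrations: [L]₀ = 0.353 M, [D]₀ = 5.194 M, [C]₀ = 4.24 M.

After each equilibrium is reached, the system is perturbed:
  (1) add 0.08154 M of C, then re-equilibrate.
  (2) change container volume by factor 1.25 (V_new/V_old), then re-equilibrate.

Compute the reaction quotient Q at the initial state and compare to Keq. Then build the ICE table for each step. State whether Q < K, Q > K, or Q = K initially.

Q₀ = 500.7 vs Keq = 1.9090e-04 ⇒ Q>K, reverse
Step 1:
                   L          D          C
  Initial      0.353      5.194       4.24
  Change       11.87     -3.958     -3.958
  Equil        12.23      1.236     0.2822
  solve Keq expr → x = -3.958; check Q = 1.9090e-04
Then add 0.08154 M of C.
Step 2:
                   L          D          C
  Initial      12.23      1.236     0.3638
  Change      0.1676   -0.05586   -0.05586
  Equil        12.39       1.18     0.3079
  solve Keq expr → x = -0.05586; check Q = 1.9090e-04
Then change container volume by factor 1.25 (V_new/V_old).
Step 3:
                   L          D          C
  Initial      9.915     0.9443     0.2463
  Change      0.1052   -0.03508   -0.03508
  Equil        10.02     0.9092     0.2112
  solve Keq expr → x = -0.03508; check Q = 1.9090e-04

Q₀ = 500.7; Q > K (proceeds reverse)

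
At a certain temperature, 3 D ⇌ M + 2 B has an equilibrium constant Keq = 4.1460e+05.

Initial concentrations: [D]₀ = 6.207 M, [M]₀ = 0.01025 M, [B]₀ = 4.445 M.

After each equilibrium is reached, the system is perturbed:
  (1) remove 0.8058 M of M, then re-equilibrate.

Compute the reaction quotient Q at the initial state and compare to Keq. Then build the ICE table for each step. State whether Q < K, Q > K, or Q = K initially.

Q₀ = 8.4688e-04; Q < K (proceeds forward)

Q₀ = 8.4688e-04 vs Keq = 4.1460e+05 ⇒ Q<K, forward
Step 1:
                    D           M           B
  Initial       6.207     0.01025       4.445
  Change       -6.136       2.045       4.091
  Equil       0.07122       2.056       8.536
  solve Keq expr → x = 2.045; check Q = 4.1460e+05
Then remove 0.8058 M of M.
Step 2:
                    D           M           B
  Initial     0.07122        1.25       8.536
  Change     -0.01079    0.003598    0.007196
  Equil       0.06042       1.253       8.543
  solve Keq expr → x = 0.003598; check Q = 4.1460e+05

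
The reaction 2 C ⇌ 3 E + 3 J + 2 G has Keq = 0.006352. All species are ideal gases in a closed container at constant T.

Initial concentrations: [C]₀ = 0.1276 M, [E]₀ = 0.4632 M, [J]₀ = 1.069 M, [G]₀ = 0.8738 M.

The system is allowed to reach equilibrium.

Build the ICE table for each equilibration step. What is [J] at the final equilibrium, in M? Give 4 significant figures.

Q₀ = 5.693 vs Keq = 0.006352 ⇒ Q>K, reverse
Step 1:
                    C           E           J           G
  Initial      0.1276      0.4632       1.069      0.8738
  Change       0.2063     -0.3095     -0.3095     -0.2063
  Equil        0.3339      0.1537      0.7595      0.6675
  solve Keq expr → x = -0.1032; check Q = 0.006352

[J]_eq = 0.7595 M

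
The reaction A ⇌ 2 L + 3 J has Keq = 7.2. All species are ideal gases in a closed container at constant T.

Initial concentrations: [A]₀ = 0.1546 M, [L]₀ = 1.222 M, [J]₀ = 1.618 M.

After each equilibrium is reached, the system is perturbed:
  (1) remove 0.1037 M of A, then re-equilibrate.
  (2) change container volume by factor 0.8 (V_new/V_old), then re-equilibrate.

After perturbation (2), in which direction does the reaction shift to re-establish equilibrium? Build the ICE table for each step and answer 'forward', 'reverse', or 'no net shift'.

Direction: reverse

Q₀ = 40.91 vs Keq = 7.2 ⇒ Q>K, reverse
Step 1:
                   A          L          J
  Initial     0.1546      1.222      1.618
  Change       0.118     -0.236    -0.3541
  Equil       0.2726      0.986      1.264
  solve Keq expr → x = -0.118; check Q = 7.2
Then remove 0.1037 M of A.
Step 2:
                   A          L          J
  Initial     0.1689      0.986      1.264
  Change     0.02812   -0.05624   -0.08436
  Equil        0.197     0.9297       1.18
  solve Keq expr → x = -0.02812; check Q = 7.2
Then change container volume by factor 0.8 (V_new/V_old).
Step 3:
                   A          L          J
  Initial     0.2463      1.162      1.474
  Change     0.06469    -0.1294    -0.1941
  Equil        0.311      1.033       1.28
  solve Keq expr → x = -0.06469; check Q = 7.2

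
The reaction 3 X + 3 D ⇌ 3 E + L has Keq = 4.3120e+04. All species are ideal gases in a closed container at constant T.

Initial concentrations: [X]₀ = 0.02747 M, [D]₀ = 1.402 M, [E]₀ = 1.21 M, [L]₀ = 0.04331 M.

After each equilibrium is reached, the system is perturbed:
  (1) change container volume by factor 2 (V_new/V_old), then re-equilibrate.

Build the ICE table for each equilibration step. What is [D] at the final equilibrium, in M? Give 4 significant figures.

Q₀ = 1343 vs Keq = 4.3120e+04 ⇒ Q<K, forward
Step 1:
                  X         D         E         L
  I         0.02747     1.402      1.21   0.04331
  C        -0.01818  -0.01818   0.01818  0.006062
  E        0.009285     1.384     1.228   0.04937
  solve Keq expr → x = 0.006062; check Q = 4.3120e+04
Then change container volume by factor 2 (V_new/V_old).
Step 2:
                  X         D         E         L
  I        0.004643    0.6919    0.6141   0.02469
  C        0.002583  0.002583 -0.002583 -8.6091e-04
  E        0.007225    0.6945    0.6115   0.02382
  solve Keq expr → x = -8.6091e-04; check Q = 4.3120e+04

[D]_eq = 0.6945 M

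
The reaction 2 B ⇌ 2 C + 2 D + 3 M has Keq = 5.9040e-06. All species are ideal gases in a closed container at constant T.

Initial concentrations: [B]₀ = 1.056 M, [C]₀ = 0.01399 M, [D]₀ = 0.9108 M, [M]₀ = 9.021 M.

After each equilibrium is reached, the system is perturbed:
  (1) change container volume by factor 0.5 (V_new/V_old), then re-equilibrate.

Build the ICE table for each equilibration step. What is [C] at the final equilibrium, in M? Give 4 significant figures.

Q₀ = 0.1069 vs Keq = 5.9040e-06 ⇒ Q>K, reverse
Step 1:
                  B         C         D         M
  I           1.056   0.01399    0.9108     9.021
  C         0.01388  -0.01388  -0.01388  -0.02082
  E            1.07 1.0734e-04    0.8969         9
  solve Keq expr → x = -0.006941; check Q = 5.9040e-06
Then change container volume by factor 0.5 (V_new/V_old).
Step 2:
                  B         C         D         M
  I            2.14 2.1469e-04     1.794        18
  C       1.7673e-04 -1.7673e-04 -1.7673e-04 -2.6509e-04
  E            2.14 3.7960e-05     1.794        18
  solve Keq expr → x = -8.8365e-05; check Q = 5.9040e-06

[C]_eq = 3.7960e-05 M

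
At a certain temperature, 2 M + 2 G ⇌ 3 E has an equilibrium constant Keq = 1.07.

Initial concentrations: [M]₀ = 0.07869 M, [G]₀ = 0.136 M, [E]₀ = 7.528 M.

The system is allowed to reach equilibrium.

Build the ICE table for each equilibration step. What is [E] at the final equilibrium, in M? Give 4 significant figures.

Q₀ = 3.7250e+06 vs Keq = 1.07 ⇒ Q>K, reverse
Step 1:
                   M          G          E
  I          0.07869      0.136      7.528
  C            2.532      2.532     -3.798
  E            2.611      2.668       3.73
  solve Keq expr → x = -1.266; check Q = 1.07

[E]_eq = 3.73 M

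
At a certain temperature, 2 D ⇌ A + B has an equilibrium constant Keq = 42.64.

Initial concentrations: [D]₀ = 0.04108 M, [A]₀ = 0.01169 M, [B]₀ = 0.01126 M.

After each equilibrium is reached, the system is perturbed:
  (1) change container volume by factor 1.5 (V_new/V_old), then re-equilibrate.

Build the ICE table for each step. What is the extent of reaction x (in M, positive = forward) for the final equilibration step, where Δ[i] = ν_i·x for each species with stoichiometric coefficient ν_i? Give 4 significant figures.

x = 0 M

Q₀ = 0.078 vs Keq = 42.64 ⇒ Q<K, forward
Step 1:
                  D         A         B
  init      0.04108   0.01169   0.01126
  Δ        -0.03653   0.01826   0.01826
  eq       0.004554   0.02995   0.02952
  solve Keq expr → x = 0.01826; check Q = 42.64
Then change container volume by factor 1.5 (V_new/V_old).
Step 2:
                  D         A         B
  init     0.003036   0.01997   0.01968
  Δ               0         0         0
  eq       0.003036   0.01997   0.01968
  solve Keq expr → x = 0; check Q = 42.64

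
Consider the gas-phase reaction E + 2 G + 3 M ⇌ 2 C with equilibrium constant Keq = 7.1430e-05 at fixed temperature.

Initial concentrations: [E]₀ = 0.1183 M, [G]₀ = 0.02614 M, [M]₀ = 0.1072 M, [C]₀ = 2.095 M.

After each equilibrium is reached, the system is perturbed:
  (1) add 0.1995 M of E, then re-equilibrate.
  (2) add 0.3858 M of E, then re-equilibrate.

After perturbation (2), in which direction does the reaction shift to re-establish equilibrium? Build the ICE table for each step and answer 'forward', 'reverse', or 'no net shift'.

Q₀ = 4.4075e+07 vs Keq = 7.1430e-05 ⇒ Q>K, reverse
Step 1:
                   E          G          M          C
  Initial     0.1183    0.02614     0.1072      2.095
  Change      0.9982      1.996      2.995     -1.996
  Equil        1.116      2.022      3.102    0.09866
  solve Keq expr → x = -0.9982; check Q = 7.1430e-05
Then add 0.1995 M of E.
Step 2:
                   E          G          M          C
  Initial      1.316      2.022      3.102    0.09866
  Change   -0.003674  -0.007347   -0.01102   0.007347
  Equil        1.312      2.015      3.091      0.106
  solve Keq expr → x = 0.003674; check Q = 7.1430e-05
Then add 0.3858 M of E.
Step 3:
                   E          G          M          C
  Initial      1.698      2.015      3.091      0.106
  Change    -0.00626   -0.01252   -0.01878    0.01252
  Equil        1.692      2.003      3.072     0.1185
  solve Keq expr → x = 0.00626; check Q = 7.1430e-05

Direction: forward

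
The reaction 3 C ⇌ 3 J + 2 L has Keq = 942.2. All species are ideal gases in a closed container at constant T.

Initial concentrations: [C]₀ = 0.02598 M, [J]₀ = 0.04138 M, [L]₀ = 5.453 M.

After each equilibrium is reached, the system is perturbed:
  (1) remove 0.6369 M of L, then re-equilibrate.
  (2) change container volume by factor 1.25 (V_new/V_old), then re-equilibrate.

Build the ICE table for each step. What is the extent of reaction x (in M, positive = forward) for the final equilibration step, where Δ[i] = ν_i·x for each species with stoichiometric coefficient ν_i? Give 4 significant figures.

Q₀ = 120.2 vs Keq = 942.2 ⇒ Q<K, forward
Step 1:
                    C           J           L
  init        0.02598     0.04138       5.453
  Δ         -0.009795    0.009795     0.00653
  eq          0.01619     0.05117        5.46
  solve Keq expr → x = 0.003265; check Q = 942.2
Then remove 0.6369 M of L.
Step 2:
                    C           J           L
  init        0.01619     0.05117       4.823
  Δ       -9.9382e-04  9.9382e-04  6.6255e-04
  eq          0.01519     0.05217       4.823
  solve Keq expr → x = 3.3127e-04; check Q = 942.2
Then change container volume by factor 1.25 (V_new/V_old).
Step 3:
                    C           J           L
  init        0.01215     0.04174       3.859
  Δ         -0.001342    0.001342  8.9436e-04
  eq          0.01081     0.04308        3.86
  solve Keq expr → x = 4.4718e-04; check Q = 942.2

x = 4.4718e-04 M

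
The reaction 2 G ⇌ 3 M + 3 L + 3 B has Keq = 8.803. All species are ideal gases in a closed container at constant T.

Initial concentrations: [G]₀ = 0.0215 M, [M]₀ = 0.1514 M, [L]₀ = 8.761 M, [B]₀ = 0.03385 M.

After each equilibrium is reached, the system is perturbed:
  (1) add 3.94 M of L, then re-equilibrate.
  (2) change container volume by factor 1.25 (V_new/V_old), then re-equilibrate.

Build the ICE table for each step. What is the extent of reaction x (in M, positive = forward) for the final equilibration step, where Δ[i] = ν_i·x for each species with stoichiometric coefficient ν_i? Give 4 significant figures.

Q₀ = 0.1958 vs Keq = 8.803 ⇒ Q<K, forward
Step 1:
                  G         M         L         B
  I          0.0215    0.1514     8.761   0.03385
  C        -0.01361   0.02041   0.02041   0.02041
  E        0.007894    0.1718     8.781   0.05426
  solve Keq expr → x = 0.006803; check Q = 8.803
Then add 3.94 M of L.
Step 2:
                  G         M         L         B
  I        0.007894    0.1718     12.72   0.05426
  C        0.003427  -0.00514  -0.00514  -0.00514
  E         0.01132    0.1667     12.72   0.04912
  solve Keq expr → x = -0.001713; check Q = 8.803
Then change container volume by factor 1.25 (V_new/V_old).
Step 3:
                  G         M         L         B
  I        0.009057    0.1333     10.17    0.0393
  C       -0.003683  0.005524  0.005524  0.005524
  E        0.005374    0.1389     10.18   0.04482
  solve Keq expr → x = 0.001841; check Q = 8.803

x = 0.001841 M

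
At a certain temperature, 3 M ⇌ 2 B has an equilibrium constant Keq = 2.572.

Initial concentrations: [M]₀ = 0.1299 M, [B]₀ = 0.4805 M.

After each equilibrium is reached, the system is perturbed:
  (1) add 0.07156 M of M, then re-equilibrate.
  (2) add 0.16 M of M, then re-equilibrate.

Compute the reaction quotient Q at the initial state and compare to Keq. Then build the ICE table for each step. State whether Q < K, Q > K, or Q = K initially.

Q₀ = 105.3 vs Keq = 2.572 ⇒ Q>K, reverse
Step 1:
                   M          B
  Initial     0.1299     0.4805
  Change      0.2209    -0.1473
  Equil       0.3508     0.3332
  solve Keq expr → x = -0.07364; check Q = 2.572
Then add 0.07156 M of M.
Step 2:
                   M          B
  Initial     0.4224     0.3332
  Change    -0.04899    0.03266
  Equil       0.3734     0.3659
  solve Keq expr → x = 0.01633; check Q = 2.572
Then add 0.16 M of M.
Step 3:
                   M          B
  Initial     0.5334     0.3659
  Change     -0.1112     0.0741
  Equil       0.4222       0.44
  solve Keq expr → x = 0.03705; check Q = 2.572

Q₀ = 105.3; Q > K (proceeds reverse)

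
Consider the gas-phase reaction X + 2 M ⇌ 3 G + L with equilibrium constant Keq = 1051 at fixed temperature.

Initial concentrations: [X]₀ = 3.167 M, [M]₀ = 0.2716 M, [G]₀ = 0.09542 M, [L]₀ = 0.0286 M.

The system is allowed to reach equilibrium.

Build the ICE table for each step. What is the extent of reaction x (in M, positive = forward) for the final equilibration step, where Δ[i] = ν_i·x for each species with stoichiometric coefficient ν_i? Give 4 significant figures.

Q₀ = 1.0636e-04 vs Keq = 1051 ⇒ Q<K, forward
Step 1:
                    X           M           G           L
  Initial       3.167      0.2716     0.09542      0.0286
  Change      -0.1345     -0.2691      0.4036      0.1345
  Equil         3.032    0.002522       0.499      0.1631
  solve Keq expr → x = 0.1345; check Q = 1051

x = 0.1345 M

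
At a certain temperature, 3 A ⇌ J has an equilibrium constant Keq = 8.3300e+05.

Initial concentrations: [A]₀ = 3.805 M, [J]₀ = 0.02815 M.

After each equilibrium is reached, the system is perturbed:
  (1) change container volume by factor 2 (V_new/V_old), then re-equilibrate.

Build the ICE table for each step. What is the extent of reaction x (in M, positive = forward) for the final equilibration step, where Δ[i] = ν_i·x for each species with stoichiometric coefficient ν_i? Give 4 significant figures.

Q₀ = 5.1099e-04 vs Keq = 8.3300e+05 ⇒ Q<K, forward
Step 1:
                  A         J
  Initial     3.805   0.02815
  Change     -3.793     1.264
  Equil     0.01158     1.293
  solve Keq expr → x = 1.264; check Q = 8.3300e+05
Then change container volume by factor 2 (V_new/V_old).
Step 2:
                  A         J
  Initial  0.005789    0.6463
  Change   0.003395 -0.001132
  Equil    0.009184    0.6452
  solve Keq expr → x = -0.001132; check Q = 8.3300e+05

x = -0.001132 M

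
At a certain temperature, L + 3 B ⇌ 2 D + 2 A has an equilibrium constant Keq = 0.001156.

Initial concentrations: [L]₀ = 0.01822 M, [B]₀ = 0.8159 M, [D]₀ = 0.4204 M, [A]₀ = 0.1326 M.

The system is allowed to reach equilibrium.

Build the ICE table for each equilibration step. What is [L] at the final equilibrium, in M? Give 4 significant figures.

[L]_eq = 0.07075 M

Q₀ = 0.314 vs Keq = 0.001156 ⇒ Q>K, reverse
Step 1:
                  L         B         D         A
  init      0.01822    0.8159    0.4204    0.1326
  Δ         0.05253    0.1576   -0.1051   -0.1051
  eq        0.07075    0.9735    0.3153   0.02754
  solve Keq expr → x = -0.05253; check Q = 0.001156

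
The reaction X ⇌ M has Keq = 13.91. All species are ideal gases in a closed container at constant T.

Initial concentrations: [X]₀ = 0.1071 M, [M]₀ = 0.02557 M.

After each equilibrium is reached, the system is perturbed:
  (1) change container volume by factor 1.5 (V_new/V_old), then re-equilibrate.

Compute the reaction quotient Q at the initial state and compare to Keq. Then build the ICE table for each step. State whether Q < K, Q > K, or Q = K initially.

Q₀ = 0.2387; Q < K (proceeds forward)

Q₀ = 0.2387 vs Keq = 13.91 ⇒ Q<K, forward
Step 1:
                   X          M
  I           0.1071    0.02557
  C          -0.0982     0.0982
  E         0.008898     0.1238
  solve Keq expr → x = 0.0982; check Q = 13.91
Then change container volume by factor 1.5 (V_new/V_old).
Step 2:
                   X          M
  I         0.005932    0.08251
  C                0          0
  E         0.005932    0.08251
  solve Keq expr → x = 0; check Q = 13.91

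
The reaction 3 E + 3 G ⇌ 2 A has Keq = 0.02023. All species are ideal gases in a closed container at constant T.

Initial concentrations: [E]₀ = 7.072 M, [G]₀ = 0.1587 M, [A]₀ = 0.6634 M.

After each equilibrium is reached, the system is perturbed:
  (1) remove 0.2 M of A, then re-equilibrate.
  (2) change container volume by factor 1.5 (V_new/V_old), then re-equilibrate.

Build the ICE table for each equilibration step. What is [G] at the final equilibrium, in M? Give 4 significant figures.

Q₀ = 0.3113 vs Keq = 0.02023 ⇒ Q>K, reverse
Step 1:
                   E          G          A
  I            7.072     0.1587     0.6634
  C           0.1787     0.1787    -0.1191
  E            7.251     0.3374     0.5443
  solve Keq expr → x = -0.05957; check Q = 0.02023
Then remove 0.2 M of A.
Step 2:
                   E          G          A
  I            7.251     0.3374     0.3443
  C         -0.06567   -0.06567    0.04378
  E            7.185     0.2717      0.388
  solve Keq expr → x = 0.02189; check Q = 0.02023
Then change container volume by factor 1.5 (V_new/V_old).
Step 3:
                   E          G          A
  I             4.79     0.1812     0.2587
  C          0.08071    0.08071   -0.05381
  E            4.871     0.2619     0.2049
  solve Keq expr → x = -0.0269; check Q = 0.02023

[G]_eq = 0.2619 M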